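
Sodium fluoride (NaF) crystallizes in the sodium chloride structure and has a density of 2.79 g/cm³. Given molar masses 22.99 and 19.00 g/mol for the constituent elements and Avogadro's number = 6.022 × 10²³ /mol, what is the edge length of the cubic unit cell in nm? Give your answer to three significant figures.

0.464 nm

M(NaF) = 41.99 g/mol; Z = 4 formula units per cell.
a³ = Z·M/(N_A·ρ) = 4 × 41.99 / (6.022 × 10²³ × 2.79) = 9.997 × 10^-23 cm³, so a = 4.641 × 10^-8 cm = 0.464 nm.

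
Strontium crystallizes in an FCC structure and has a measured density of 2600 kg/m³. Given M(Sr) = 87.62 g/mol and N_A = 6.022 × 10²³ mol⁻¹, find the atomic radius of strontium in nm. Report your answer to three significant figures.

For an FCC cell (Z = 4), a³ = Z·M/(N_A·ρ) = 4 × 87.62 / (6.022 × 10²³ × 2.600) = 2.238 × 10^-22 cm³, so a = 6.072 × 10^-8 cm = 0.6072 nm.
Atoms touch along the face diagonal, so √2·a = 4r, so r = 0.3536 × a = 0.215 nm.

0.215 nm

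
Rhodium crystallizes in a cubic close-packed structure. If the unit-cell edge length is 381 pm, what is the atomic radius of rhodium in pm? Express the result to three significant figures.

In an FCC lattice, atoms touch along the face diagonal, so √2·a = 4r.
r = √2·a/4 = 1.4142 × 381 / 4 = 135 pm.

135 pm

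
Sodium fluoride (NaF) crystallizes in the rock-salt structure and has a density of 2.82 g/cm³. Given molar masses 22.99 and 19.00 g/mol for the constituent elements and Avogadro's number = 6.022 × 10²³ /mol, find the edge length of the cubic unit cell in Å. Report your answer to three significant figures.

4.62 Å

M(NaF) = 41.99 g/mol; Z = 4 formula units per cell.
a³ = Z·M/(N_A·ρ) = 4 × 41.99 / (6.022 × 10²³ × 2.82) = 9.890 × 10^-23 cm³, so a = 4.625 × 10^-8 cm = 4.62 Å.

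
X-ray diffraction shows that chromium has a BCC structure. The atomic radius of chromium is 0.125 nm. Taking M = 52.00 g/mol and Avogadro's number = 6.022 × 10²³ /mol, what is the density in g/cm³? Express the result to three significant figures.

7.18 g/cm³

In a BCC lattice, atoms touch along the body diagonal, so √3·a = 4r, giving a = 0.2887 nm = 2.887 × 10^-8 cm.
With Z = 2, ρ = Z·M/(N_A·a³) = 2 × 52.00 / (6.022 × 10²³ × 2.406 × 10^-23) = 7.179 g/cm³.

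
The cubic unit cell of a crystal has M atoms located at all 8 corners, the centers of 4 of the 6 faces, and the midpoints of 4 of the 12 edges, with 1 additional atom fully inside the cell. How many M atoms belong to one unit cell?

Corner atoms are shared by 8 cells (1/8 each), face atoms by 2 (1/2 each), edge atoms by 4 (1/4 each), interior atoms are unshared.
Net atoms = 8 × 1/8 + 4 × 1/2 + 4 × 1/4 + 1 = 1 + 2 + 1 + 1 = 5.

5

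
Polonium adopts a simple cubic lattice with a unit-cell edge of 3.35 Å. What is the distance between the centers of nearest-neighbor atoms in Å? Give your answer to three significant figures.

3.35 Å

In a simple cubic structure, atoms touch along the cell edge, so a = 2r; the nearest-neighbor distance equals 2r = 1.000·a.
d = 1.000 × 3.35 = 3.35 Å.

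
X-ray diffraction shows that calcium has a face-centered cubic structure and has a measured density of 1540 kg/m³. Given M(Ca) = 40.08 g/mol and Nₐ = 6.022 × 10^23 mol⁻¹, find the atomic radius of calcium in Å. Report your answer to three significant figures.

1.97 Å

For an FCC cell (Z = 4), a³ = Z·M/(N_A·ρ) = 4 × 40.08 / (6.022 × 10²³ × 1.540) = 1.729 × 10^-22 cm³, so a = 5.571 × 10^-8 cm = 5.571 Å.
Atoms touch along the face diagonal, so √2·a = 4r, so r = 0.3536 × a = 1.97 Å.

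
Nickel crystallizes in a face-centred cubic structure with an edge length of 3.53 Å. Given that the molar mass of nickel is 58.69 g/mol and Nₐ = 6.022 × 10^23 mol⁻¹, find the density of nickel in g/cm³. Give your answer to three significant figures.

An FCC unit cell contains Z = 4 atoms.
Cell volume: a³ = (3.53 Å)³ = (3.530 × 10^-8 cm)³ = 4.399 × 10^-23 cm³.
ρ = Z·M/(N_A·a³) = 4 × 58.69 / (6.022 × 10²³ × 4.399 × 10^-23) = 8.863 g/cm³.

8.86 g/cm³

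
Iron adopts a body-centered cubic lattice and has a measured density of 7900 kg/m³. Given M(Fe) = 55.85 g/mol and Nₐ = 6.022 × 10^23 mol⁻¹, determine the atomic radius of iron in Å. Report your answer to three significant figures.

For a BCC cell (Z = 2), a³ = Z·M/(N_A·ρ) = 2 × 55.85 / (6.022 × 10²³ × 7.900) = 2.348 × 10^-23 cm³, so a = 2.863 × 10^-8 cm = 2.863 Å.
Atoms touch along the body diagonal, so √3·a = 4r, so r = 0.4330 × a = 1.24 Å.

1.24 Å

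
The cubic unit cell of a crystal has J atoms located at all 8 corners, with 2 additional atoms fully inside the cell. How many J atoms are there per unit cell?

Corner atoms are shared by 8 cells (1/8 each), interior atoms are unshared.
Net atoms = 8 × 1/8 + 2 = 1 + 2 = 3.

3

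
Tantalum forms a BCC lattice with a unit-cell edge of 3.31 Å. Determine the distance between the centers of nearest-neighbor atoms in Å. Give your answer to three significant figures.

In a BCC structure, atoms touch along the body diagonal, so √3·a = 4r; the nearest-neighbor distance equals 2r = 0.8660·a.
d = 0.8660 × 3.31 = 2.87 Å.

2.87 Å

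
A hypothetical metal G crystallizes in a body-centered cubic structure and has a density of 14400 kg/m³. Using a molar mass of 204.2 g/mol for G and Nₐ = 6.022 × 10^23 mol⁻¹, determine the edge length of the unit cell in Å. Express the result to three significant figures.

With Z = 2 atoms per BCC cell, a³ = Z·M/(N_A·ρ) = 2 × 204.2 / (6.022 × 10²³ × 14.40 g/cm³) = 4.710 × 10^-23 cm³.
a = (4.710 × 10^-23)^(1/3) = 3.611 × 10^-8 cm = 3.61 Å.

3.61 Å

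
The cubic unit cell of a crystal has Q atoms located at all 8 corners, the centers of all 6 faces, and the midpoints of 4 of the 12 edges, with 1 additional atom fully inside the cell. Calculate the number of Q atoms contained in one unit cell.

Corner atoms are shared by 8 cells (1/8 each), face atoms by 2 (1/2 each), edge atoms by 4 (1/4 each), interior atoms are unshared.
Net atoms = 8 × 1/8 + 6 × 1/2 + 4 × 1/4 + 1 = 1 + 3 + 1 + 1 = 6.

6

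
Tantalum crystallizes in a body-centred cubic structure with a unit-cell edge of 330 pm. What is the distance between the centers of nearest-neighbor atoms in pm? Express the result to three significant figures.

286 pm

In a BCC structure, atoms touch along the body diagonal, so √3·a = 4r; the nearest-neighbor distance equals 2r = 0.8660·a.
d = 0.8660 × 330 = 286 pm.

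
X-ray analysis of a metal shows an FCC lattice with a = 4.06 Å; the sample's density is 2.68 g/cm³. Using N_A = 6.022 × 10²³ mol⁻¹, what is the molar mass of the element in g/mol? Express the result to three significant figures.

An FCC cell has Z = 4 atoms; a = 4.060 × 10^-8 cm.
M = ρ·N_A·a³/Z = 2.68 × 6.022 × 10²³ × 6.692 × 10^-23 / 4 = 27.0 g/mol.

27.0 g/mol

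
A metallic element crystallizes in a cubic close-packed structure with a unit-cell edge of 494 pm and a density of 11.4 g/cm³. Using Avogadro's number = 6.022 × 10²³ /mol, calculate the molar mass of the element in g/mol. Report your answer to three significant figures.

An FCC cell has Z = 4 atoms; a = 4.940 × 10^-8 cm.
M = ρ·N_A·a³/Z = 11.4 × 6.022 × 10²³ × 1.206 × 10^-22 / 4 = 207 g/mol.

207 g/mol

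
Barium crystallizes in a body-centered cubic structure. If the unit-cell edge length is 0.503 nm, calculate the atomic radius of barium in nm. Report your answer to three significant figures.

In a BCC lattice, atoms touch along the body diagonal, so √3·a = 4r.
r = √3·a/4 = 1.7321 × 0.503 / 4 = 0.218 nm.

0.218 nm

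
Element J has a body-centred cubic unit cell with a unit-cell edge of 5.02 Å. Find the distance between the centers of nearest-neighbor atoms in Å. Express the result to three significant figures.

4.35 Å

In a BCC structure, atoms touch along the body diagonal, so √3·a = 4r; the nearest-neighbor distance equals 2r = 0.8660·a.
d = 0.8660 × 5.02 = 4.35 Å.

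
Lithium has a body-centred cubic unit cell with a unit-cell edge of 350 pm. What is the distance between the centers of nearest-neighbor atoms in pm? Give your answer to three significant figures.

303 pm

In a BCC structure, atoms touch along the body diagonal, so √3·a = 4r; the nearest-neighbor distance equals 2r = 0.8660·a.
d = 0.8660 × 350 = 303 pm.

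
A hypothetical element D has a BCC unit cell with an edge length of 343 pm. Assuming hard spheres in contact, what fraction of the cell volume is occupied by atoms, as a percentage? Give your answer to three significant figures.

In a BCC lattice atoms touch along the body diagonal, so √3·a = 4r, so r = 0.4330a = 148.5 pm.
Packing fraction = Z·(4/3)πr³ / a³ = 2 × (4/3)π × (148.5)³ / (343)³ = 0.6802 = 68.0%.

68.0%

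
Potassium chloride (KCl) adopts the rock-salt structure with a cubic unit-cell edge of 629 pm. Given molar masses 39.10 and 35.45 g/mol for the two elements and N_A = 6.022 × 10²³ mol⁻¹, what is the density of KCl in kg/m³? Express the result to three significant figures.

1990 kg/m³

The rock-salt structure contains Z = 4 formula units per cell; M(KCl) = 39.10 + 35.45 = 74.55 g/mol.
a³ = (6.290 × 10^-8 cm)³ = 2.489 × 10^-22 cm³.
ρ = 4 × 74.55 / (6.022 × 10²³ × 2.489 × 10^-22) = 1.990 g/cm³ = 1990 kg/m³.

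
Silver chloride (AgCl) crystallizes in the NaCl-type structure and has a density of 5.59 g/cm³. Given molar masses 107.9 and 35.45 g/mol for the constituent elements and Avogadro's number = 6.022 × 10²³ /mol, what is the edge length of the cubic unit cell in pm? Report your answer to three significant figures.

M(AgCl) = 143.35 g/mol; Z = 4 formula units per cell.
a³ = Z·M/(N_A·ρ) = 4 × 143.35 / (6.022 × 10²³ × 5.59) = 1.703 × 10^-22 cm³, so a = 5.543 × 10^-8 cm = 554 pm.

554 pm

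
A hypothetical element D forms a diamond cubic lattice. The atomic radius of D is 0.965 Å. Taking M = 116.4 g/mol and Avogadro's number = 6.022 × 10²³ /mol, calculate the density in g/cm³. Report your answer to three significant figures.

17.5 g/cm³

In a diamond cubic lattice, nearest neighbors lie along the body diagonal with √3·a = 8r, giving a = 4.457 Å = 4.457 × 10^-8 cm.
With Z = 8, ρ = Z·M/(N_A·a³) = 8 × 116.4 / (6.022 × 10²³ × 8.855 × 10^-23) = 17.46 g/cm³.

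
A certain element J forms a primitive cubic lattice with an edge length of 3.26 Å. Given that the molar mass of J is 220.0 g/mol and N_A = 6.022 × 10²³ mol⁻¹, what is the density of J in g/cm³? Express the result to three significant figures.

10.5 g/cm³

A simple cubic unit cell contains Z = 1 atom.
Cell volume: a³ = (3.26 Å)³ = (3.260 × 10^-8 cm)³ = 3.465 × 10^-23 cm³.
ρ = Z·M/(N_A·a³) = 1 × 220.0 / (6.022 × 10²³ × 3.465 × 10^-23) = 10.54 g/cm³.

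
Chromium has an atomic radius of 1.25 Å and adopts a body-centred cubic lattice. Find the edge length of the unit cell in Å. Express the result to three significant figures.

2.89 Å

In a BCC lattice, atoms touch along the body diagonal, so √3·a = 4r.
a = 4r/√3 = 4 × 1.25 / 1.7321 = 2.89 Å.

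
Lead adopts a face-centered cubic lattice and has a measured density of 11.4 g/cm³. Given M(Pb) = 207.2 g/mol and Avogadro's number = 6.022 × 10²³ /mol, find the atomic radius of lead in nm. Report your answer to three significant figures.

For an FCC cell (Z = 4), a³ = Z·M/(N_A·ρ) = 4 × 207.2 / (6.022 × 10²³ × 11.40) = 1.207 × 10^-22 cm³, so a = 4.942 × 10^-8 cm = 0.4942 nm.
Atoms touch along the face diagonal, so √2·a = 4r, so r = 0.3536 × a = 0.175 nm.

0.175 nm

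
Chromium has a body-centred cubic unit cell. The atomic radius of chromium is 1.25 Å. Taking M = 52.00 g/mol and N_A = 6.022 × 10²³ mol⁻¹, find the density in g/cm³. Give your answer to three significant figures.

7.18 g/cm³

In a BCC lattice, atoms touch along the body diagonal, so √3·a = 4r, giving a = 2.887 Å = 2.887 × 10^-8 cm.
With Z = 2, ρ = Z·M/(N_A·a³) = 2 × 52.00 / (6.022 × 10²³ × 2.406 × 10^-23) = 7.179 g/cm³.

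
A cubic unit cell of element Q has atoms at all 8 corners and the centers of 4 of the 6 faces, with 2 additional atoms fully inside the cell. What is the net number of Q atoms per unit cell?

5

Corner atoms are shared by 8 cells (1/8 each), face atoms by 2 (1/2 each), interior atoms are unshared.
Net atoms = 8 × 1/8 + 4 × 1/2 + 2 = 1 + 2 + 2 = 5.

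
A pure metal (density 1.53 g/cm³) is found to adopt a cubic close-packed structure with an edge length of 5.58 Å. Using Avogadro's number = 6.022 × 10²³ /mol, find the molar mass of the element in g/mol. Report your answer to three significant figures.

An FCC cell has Z = 4 atoms; a = 5.580 × 10^-8 cm.
M = ρ·N_A·a³/Z = 1.53 × 6.022 × 10²³ × 1.737 × 10^-22 / 4 = 40.0 g/mol.

40.0 g/mol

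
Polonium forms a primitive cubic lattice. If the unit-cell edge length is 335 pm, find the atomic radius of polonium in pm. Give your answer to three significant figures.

In a simple cubic lattice, atoms touch along the cell edge, so a = 2r.
r = a/2 = 335/2 = 168 pm.

168 pm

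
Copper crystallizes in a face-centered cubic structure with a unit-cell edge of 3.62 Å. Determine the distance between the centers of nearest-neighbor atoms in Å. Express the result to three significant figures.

In an FCC structure, atoms touch along the face diagonal, so √2·a = 4r; the nearest-neighbor distance equals 2r = 0.7071·a.
d = 0.7071 × 3.62 = 2.56 Å.

2.56 Å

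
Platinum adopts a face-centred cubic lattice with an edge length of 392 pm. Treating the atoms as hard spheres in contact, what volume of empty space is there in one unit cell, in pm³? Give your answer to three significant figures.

In an FCC lattice atoms touch along the face diagonal, so √2·a = 4r, so r = 0.3536a = 138.6 pm.
V_cell = a³ = 6.024 × 10^7 pm³; V_atoms = 4 × (4/3)πr³ = 4.460 × 10^7 pm³.
Empty space = 6.024 × 10^7 − 4.460 × 10^7 = 1.56 × 10^7 pm³.

1.56 × 10^7 pm³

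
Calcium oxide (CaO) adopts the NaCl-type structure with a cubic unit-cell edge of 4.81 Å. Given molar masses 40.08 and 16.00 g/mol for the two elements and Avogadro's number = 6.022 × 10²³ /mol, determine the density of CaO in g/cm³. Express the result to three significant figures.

3.35 g/cm³

The NaCl-type structure contains Z = 4 formula units per cell; M(CaO) = 40.08 + 16.00 = 56.08 g/mol.
a³ = (4.810 × 10^-8 cm)³ = 1.113 × 10^-22 cm³.
ρ = 4 × 56.08 / (6.022 × 10²³ × 1.113 × 10^-22) = 3.347 g/cm³.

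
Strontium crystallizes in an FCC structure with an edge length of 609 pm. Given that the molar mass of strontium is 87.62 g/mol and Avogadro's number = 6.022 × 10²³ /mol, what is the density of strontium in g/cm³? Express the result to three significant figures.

An FCC unit cell contains Z = 4 atoms.
Cell volume: a³ = (609 pm)³ = (6.090 × 10^-8 cm)³ = 2.259 × 10^-22 cm³.
ρ = Z·M/(N_A·a³) = 4 × 87.62 / (6.022 × 10²³ × 2.259 × 10^-22) = 2.577 g/cm³.

2.58 g/cm³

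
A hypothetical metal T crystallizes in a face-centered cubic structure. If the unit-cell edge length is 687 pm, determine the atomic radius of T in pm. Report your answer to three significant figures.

In an FCC lattice, atoms touch along the face diagonal, so √2·a = 4r.
r = √2·a/4 = 1.4142 × 687 / 4 = 243 pm.

243 pm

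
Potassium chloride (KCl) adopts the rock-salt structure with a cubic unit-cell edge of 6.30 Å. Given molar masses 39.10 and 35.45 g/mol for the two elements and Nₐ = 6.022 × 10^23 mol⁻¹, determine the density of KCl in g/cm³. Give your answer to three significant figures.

1.98 g/cm³

The rock-salt structure contains Z = 4 formula units per cell; M(KCl) = 39.10 + 35.45 = 74.55 g/mol.
a³ = (6.300 × 10^-8 cm)³ = 2.500 × 10^-22 cm³.
ρ = 4 × 74.55 / (6.022 × 10²³ × 2.500 × 10^-22) = 1.980 g/cm³.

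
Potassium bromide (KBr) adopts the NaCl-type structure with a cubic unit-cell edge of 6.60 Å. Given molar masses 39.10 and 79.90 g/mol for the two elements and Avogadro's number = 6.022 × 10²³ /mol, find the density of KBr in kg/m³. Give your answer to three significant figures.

2750 kg/m³

The NaCl-type structure contains Z = 4 formula units per cell; M(KBr) = 39.10 + 79.90 = 119.0 g/mol.
a³ = (6.600 × 10^-8 cm)³ = 2.875 × 10^-22 cm³.
ρ = 4 × 119.0 / (6.022 × 10²³ × 2.875 × 10^-22) = 2.749 g/cm³ = 2750 kg/m³.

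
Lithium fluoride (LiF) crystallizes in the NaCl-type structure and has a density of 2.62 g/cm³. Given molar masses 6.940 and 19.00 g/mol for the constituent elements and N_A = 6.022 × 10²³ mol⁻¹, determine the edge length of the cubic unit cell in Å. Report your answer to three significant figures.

M(LiF) = 25.94 g/mol; Z = 4 formula units per cell.
a³ = Z·M/(N_A·ρ) = 4 × 25.94 / (6.022 × 10²³ × 2.62) = 6.576 × 10^-23 cm³, so a = 4.036 × 10^-8 cm = 4.04 Å.

4.04 Å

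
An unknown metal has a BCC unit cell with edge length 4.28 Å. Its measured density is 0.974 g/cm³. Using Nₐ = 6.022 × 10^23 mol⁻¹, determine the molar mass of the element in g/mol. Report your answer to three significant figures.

23.0 g/mol

A BCC cell has Z = 2 atoms; a = 4.280 × 10^-8 cm.
M = ρ·N_A·a³/Z = 0.974 × 6.022 × 10²³ × 7.840 × 10^-23 / 2 = 23.0 g/mol.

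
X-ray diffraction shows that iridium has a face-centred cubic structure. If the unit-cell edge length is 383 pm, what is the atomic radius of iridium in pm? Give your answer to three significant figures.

135 pm

In an FCC lattice, atoms touch along the face diagonal, so √2·a = 4r.
r = √2·a/4 = 1.4142 × 383 / 4 = 135 pm.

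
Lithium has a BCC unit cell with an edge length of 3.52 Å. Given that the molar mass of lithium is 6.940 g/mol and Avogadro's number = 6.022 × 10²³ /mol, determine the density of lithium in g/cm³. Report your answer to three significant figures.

0.528 g/cm³

A BCC unit cell contains Z = 2 atoms.
Cell volume: a³ = (3.52 Å)³ = (3.520 × 10^-8 cm)³ = 4.361 × 10^-23 cm³.
ρ = Z·M/(N_A·a³) = 2 × 6.940 / (6.022 × 10²³ × 4.361 × 10^-23) = 0.5285 g/cm³.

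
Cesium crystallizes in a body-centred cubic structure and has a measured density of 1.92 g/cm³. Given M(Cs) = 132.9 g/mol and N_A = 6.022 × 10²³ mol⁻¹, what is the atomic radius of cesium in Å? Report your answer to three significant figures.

For a BCC cell (Z = 2), a³ = Z·M/(N_A·ρ) = 2 × 132.9 / (6.022 × 10²³ × 1.920) = 2.299 × 10^-22 cm³, so a = 6.126 × 10^-8 cm = 6.126 Å.
Atoms touch along the body diagonal, so √3·a = 4r, so r = 0.4330 × a = 2.65 Å.

2.65 Å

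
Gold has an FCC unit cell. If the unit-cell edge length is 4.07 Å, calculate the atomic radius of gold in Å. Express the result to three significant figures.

1.44 Å

In an FCC lattice, atoms touch along the face diagonal, so √2·a = 4r.
r = √2·a/4 = 1.4142 × 4.07 / 4 = 1.44 Å.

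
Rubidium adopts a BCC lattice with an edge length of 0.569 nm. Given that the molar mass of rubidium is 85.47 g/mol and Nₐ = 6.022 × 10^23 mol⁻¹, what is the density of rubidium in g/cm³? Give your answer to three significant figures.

1.54 g/cm³

A BCC unit cell contains Z = 2 atoms.
Cell volume: a³ = (0.569 nm)³ = (5.690 × 10^-8 cm)³ = 1.842 × 10^-22 cm³.
ρ = Z·M/(N_A·a³) = 2 × 85.47 / (6.022 × 10²³ × 1.842 × 10^-22) = 1.541 g/cm³.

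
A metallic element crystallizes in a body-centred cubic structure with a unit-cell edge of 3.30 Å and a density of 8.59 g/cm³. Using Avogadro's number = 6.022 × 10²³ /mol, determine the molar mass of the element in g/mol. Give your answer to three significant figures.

92.9 g/mol

A BCC cell has Z = 2 atoms; a = 3.300 × 10^-8 cm.
M = ρ·N_A·a³/Z = 8.59 × 6.022 × 10²³ × 3.594 × 10^-23 / 2 = 92.9 g/mol.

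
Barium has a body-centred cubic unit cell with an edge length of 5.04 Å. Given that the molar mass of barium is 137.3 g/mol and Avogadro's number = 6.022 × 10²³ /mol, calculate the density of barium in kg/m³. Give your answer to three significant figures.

A BCC unit cell contains Z = 2 atoms.
Cell volume: a³ = (5.04 Å)³ = (5.040 × 10^-8 cm)³ = 1.280 × 10^-22 cm³.
ρ = Z·M/(N_A·a³) = 2 × 137.3 / (6.022 × 10²³ × 1.280 × 10^-22) = 3.562 g/cm³ = 3560 kg/m³.

3560 kg/m³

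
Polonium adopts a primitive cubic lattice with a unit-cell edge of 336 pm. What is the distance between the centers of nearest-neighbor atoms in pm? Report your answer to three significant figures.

336 pm

In a simple cubic structure, atoms touch along the cell edge, so a = 2r; the nearest-neighbor distance equals 2r = 1.000·a.
d = 1.000 × 336 = 336 pm.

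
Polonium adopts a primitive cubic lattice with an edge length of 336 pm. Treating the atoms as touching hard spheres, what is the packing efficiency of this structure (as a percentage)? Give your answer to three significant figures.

52.4%

In a simple cubic lattice atoms touch along the cell edge, so a = 2r, so r = 0.5000a = 168.0 pm.
Packing fraction = Z·(4/3)πr³ / a³ = 1 × (4/3)π × (168.0)³ / (336)³ = 0.5236 = 52.4%.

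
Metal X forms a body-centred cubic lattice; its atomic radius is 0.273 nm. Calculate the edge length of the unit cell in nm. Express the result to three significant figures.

In a BCC lattice, atoms touch along the body diagonal, so √3·a = 4r.
a = 4r/√3 = 4 × 0.273 / 1.7321 = 0.630 nm.

0.630 nm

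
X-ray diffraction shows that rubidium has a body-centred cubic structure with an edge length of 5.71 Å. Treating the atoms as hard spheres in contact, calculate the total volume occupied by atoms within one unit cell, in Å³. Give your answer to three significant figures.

127 Å³

In a BCC lattice atoms touch along the body diagonal, so √3·a = 4r, so r = 0.4330a = 2.473 Å.
V_atoms = Z × (4/3)πr³ = 2 × (4/3)π × (2.473)³ = 127 Å³.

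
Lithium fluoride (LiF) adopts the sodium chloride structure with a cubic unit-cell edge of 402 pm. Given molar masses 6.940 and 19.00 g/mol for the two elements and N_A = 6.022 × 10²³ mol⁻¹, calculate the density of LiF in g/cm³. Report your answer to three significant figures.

2.65 g/cm³

The sodium chloride structure contains Z = 4 formula units per cell; M(LiF) = 6.940 + 19.00 = 25.94 g/mol.
a³ = (4.020 × 10^-8 cm)³ = 6.496 × 10^-23 cm³.
ρ = 4 × 25.94 / (6.022 × 10²³ × 6.496 × 10^-23) = 2.652 g/cm³.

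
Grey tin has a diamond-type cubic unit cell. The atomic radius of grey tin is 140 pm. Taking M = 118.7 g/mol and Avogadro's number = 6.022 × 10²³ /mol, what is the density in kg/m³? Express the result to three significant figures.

In a diamond cubic lattice, nearest neighbors lie along the body diagonal with √3·a = 8r, giving a = 646.6 pm = 6.466 × 10^-8 cm.
With Z = 8, ρ = Z·M/(N_A·a³) = 8 × 118.7 / (6.022 × 10²³ × 2.704 × 10^-22) = 5.832 g/cm³ = 5830 kg/m³.

5830 kg/m³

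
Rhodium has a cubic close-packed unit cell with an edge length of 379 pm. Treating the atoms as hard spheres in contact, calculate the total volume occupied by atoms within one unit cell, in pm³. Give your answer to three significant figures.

4.03 × 10^7 pm³

In an FCC lattice atoms touch along the face diagonal, so √2·a = 4r, so r = 0.3536a = 134.0 pm.
V_atoms = Z × (4/3)πr³ = 4 × (4/3)π × (134.0)³ = 4.03 × 10^7 pm³.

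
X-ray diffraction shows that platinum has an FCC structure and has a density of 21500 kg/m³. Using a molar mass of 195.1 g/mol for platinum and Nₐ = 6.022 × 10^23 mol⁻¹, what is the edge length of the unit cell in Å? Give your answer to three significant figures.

With Z = 4 atoms per FCC cell, a³ = Z·M/(N_A·ρ) = 4 × 195.1 / (6.022 × 10²³ × 21.50 g/cm³) = 6.028 × 10^-23 cm³.
a = (6.028 × 10^-23)^(1/3) = 3.921 × 10^-8 cm = 3.92 Å.

3.92 Å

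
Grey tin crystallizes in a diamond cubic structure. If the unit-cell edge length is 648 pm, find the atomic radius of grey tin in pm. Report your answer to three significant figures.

140 pm

In a diamond cubic lattice, nearest neighbors lie along the body diagonal with √3·a = 8r.
r = √3·a/8 = 1.7321 × 648 / 8 = 140 pm.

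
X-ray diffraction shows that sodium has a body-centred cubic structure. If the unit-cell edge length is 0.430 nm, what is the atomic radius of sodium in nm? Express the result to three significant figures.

0.186 nm

In a BCC lattice, atoms touch along the body diagonal, so √3·a = 4r.
r = √3·a/4 = 1.7321 × 0.430 / 4 = 0.186 nm.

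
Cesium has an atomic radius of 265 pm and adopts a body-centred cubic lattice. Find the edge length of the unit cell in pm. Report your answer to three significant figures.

In a BCC lattice, atoms touch along the body diagonal, so √3·a = 4r.
a = 4r/√3 = 4 × 265 / 1.7321 = 612 pm.

612 pm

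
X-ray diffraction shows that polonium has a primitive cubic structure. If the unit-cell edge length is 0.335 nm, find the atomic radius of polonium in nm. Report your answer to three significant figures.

0.168 nm

In a simple cubic lattice, atoms touch along the cell edge, so a = 2r.
r = a/2 = 0.335/2 = 0.168 nm.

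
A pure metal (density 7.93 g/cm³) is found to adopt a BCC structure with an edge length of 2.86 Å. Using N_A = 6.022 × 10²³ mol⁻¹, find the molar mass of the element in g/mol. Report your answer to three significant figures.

A BCC cell has Z = 2 atoms; a = 2.860 × 10^-8 cm.
M = ρ·N_A·a³/Z = 7.93 × 6.022 × 10²³ × 2.339 × 10^-23 / 2 = 55.9 g/mol.

55.9 g/mol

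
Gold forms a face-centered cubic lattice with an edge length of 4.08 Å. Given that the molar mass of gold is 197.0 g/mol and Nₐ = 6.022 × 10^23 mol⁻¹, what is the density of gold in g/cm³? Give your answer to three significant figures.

19.3 g/cm³

An FCC unit cell contains Z = 4 atoms.
Cell volume: a³ = (4.08 Å)³ = (4.080 × 10^-8 cm)³ = 6.792 × 10^-23 cm³.
ρ = Z·M/(N_A·a³) = 4 × 197.0 / (6.022 × 10²³ × 6.792 × 10^-23) = 19.27 g/cm³.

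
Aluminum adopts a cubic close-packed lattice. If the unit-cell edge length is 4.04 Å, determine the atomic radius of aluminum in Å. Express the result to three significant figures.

In an FCC lattice, atoms touch along the face diagonal, so √2·a = 4r.
r = √2·a/4 = 1.4142 × 4.04 / 4 = 1.43 Å.

1.43 Å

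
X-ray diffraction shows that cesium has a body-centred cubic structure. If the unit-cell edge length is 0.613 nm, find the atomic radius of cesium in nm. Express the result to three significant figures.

In a BCC lattice, atoms touch along the body diagonal, so √3·a = 4r.
r = √3·a/4 = 1.7321 × 0.613 / 4 = 0.265 nm.

0.265 nm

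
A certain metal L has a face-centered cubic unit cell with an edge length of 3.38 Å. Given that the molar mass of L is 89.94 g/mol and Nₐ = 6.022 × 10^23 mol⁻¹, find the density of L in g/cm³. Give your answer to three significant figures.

An FCC unit cell contains Z = 4 atoms.
Cell volume: a³ = (3.38 Å)³ = (3.380 × 10^-8 cm)³ = 3.861 × 10^-23 cm³.
ρ = Z·M/(N_A·a³) = 4 × 89.94 / (6.022 × 10²³ × 3.861 × 10^-23) = 15.47 g/cm³.

15.5 g/cm³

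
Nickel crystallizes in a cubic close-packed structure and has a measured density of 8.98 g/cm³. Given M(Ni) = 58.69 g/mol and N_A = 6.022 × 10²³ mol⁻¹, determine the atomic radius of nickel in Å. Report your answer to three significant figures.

1.24 Å

For an FCC cell (Z = 4), a³ = Z·M/(N_A·ρ) = 4 × 58.69 / (6.022 × 10²³ × 8.980) = 4.341 × 10^-23 cm³, so a = 3.515 × 10^-8 cm = 3.515 Å.
Atoms touch along the face diagonal, so √2·a = 4r, so r = 0.3536 × a = 1.24 Å.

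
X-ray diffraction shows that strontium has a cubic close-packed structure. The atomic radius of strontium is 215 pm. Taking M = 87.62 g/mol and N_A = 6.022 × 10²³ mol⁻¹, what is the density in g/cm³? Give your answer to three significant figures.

In an FCC lattice, atoms touch along the face diagonal, so √2·a = 4r, giving a = 608.1 pm = 6.081 × 10^-8 cm.
With Z = 4, ρ = Z·M/(N_A·a³) = 4 × 87.62 / (6.022 × 10²³ × 2.249 × 10^-22) = 2.588 g/cm³.

2.59 g/cm³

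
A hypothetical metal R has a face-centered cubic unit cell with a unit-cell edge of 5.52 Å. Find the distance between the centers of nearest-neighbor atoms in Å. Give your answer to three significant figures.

In an FCC structure, atoms touch along the face diagonal, so √2·a = 4r; the nearest-neighbor distance equals 2r = 0.7071·a.
d = 0.7071 × 5.52 = 3.90 Å.

3.90 Å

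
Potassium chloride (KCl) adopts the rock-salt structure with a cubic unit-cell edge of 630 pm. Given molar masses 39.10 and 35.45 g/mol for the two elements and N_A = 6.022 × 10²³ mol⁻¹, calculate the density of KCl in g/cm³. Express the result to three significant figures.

The rock-salt structure contains Z = 4 formula units per cell; M(KCl) = 39.10 + 35.45 = 74.55 g/mol.
a³ = (6.300 × 10^-8 cm)³ = 2.500 × 10^-22 cm³.
ρ = 4 × 74.55 / (6.022 × 10²³ × 2.500 × 10^-22) = 1.980 g/cm³.

1.98 g/cm³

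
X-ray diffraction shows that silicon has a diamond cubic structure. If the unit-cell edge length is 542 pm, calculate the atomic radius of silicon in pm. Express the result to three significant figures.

In a diamond cubic lattice, nearest neighbors lie along the body diagonal with √3·a = 8r.
r = √3·a/8 = 1.7321 × 542 / 8 = 117 pm.

117 pm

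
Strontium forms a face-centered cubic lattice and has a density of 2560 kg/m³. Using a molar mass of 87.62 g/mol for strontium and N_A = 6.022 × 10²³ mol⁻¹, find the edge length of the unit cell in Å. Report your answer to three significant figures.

With Z = 4 atoms per FCC cell, a³ = Z·M/(N_A·ρ) = 4 × 87.62 / (6.022 × 10²³ × 2.560 g/cm³) = 2.273 × 10^-22 cm³.
a = (2.273 × 10^-22)^(1/3) = 6.103 × 10^-8 cm = 6.10 Å.

6.10 Å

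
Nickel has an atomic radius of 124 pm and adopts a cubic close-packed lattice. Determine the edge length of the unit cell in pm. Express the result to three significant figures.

351 pm

In an FCC lattice, atoms touch along the face diagonal, so √2·a = 4r.
a = 4r/√2 = 4 × 124 / 1.4142 = 351 pm.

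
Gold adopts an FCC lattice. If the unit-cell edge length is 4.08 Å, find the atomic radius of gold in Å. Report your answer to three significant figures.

1.44 Å

In an FCC lattice, atoms touch along the face diagonal, so √2·a = 4r.
r = √2·a/4 = 1.4142 × 4.08 / 4 = 1.44 Å.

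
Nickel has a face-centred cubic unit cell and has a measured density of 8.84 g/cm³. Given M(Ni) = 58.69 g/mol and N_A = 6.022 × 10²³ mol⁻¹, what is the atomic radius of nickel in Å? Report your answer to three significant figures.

For an FCC cell (Z = 4), a³ = Z·M/(N_A·ρ) = 4 × 58.69 / (6.022 × 10²³ × 8.840) = 4.410 × 10^-23 cm³, so a = 3.533 × 10^-8 cm = 3.533 Å.
Atoms touch along the face diagonal, so √2·a = 4r, so r = 0.3536 × a = 1.25 Å.

1.25 Å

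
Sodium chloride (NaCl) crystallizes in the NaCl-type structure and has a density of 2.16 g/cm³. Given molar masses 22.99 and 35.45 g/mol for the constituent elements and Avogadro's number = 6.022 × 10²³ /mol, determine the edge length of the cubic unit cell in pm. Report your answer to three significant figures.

M(NaCl) = 58.44 g/mol; Z = 4 formula units per cell.
a³ = Z·M/(N_A·ρ) = 4 × 58.44 / (6.022 × 10²³ × 2.16) = 1.797 × 10^-22 cm³, so a = 5.643 × 10^-8 cm = 564 pm.

564 pm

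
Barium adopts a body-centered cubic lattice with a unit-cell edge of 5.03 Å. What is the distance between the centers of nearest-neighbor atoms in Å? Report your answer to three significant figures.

In a BCC structure, atoms touch along the body diagonal, so √3·a = 4r; the nearest-neighbor distance equals 2r = 0.8660·a.
d = 0.8660 × 5.03 = 4.36 Å.

4.36 Å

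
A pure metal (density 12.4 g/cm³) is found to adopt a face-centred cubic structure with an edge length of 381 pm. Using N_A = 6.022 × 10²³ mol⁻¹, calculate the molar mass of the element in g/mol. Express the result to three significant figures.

An FCC cell has Z = 4 atoms; a = 3.810 × 10^-8 cm.
M = ρ·N_A·a³/Z = 12.4 × 6.022 × 10²³ × 5.531 × 10^-23 / 4 = 103 g/mol.

103 g/mol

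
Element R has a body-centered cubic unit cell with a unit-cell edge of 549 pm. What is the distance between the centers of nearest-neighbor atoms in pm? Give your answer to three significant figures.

In a BCC structure, atoms touch along the body diagonal, so √3·a = 4r; the nearest-neighbor distance equals 2r = 0.8660·a.
d = 0.8660 × 549 = 475 pm.

475 pm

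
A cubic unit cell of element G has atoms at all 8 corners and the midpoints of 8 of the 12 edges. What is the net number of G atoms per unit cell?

Corner atoms are shared by 8 cells (1/8 each), edge atoms by 4 (1/4 each).
Net atoms = 8 × 1/8 + 8 × 1/4 = 1 + 2 = 3.

3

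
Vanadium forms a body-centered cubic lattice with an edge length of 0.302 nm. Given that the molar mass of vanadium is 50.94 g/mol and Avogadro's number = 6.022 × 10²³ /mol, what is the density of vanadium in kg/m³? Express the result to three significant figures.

6140 kg/m³

A BCC unit cell contains Z = 2 atoms.
Cell volume: a³ = (0.302 nm)³ = (3.020 × 10^-8 cm)³ = 2.754 × 10^-23 cm³.
ρ = Z·M/(N_A·a³) = 2 × 50.94 / (6.022 × 10²³ × 2.754 × 10^-23) = 6.142 g/cm³ = 6140 kg/m³.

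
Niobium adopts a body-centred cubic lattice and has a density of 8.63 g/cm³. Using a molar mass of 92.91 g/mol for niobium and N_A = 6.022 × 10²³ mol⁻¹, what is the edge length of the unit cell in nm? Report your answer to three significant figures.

With Z = 2 atoms per BCC cell, a³ = Z·M/(N_A·ρ) = 2 × 92.91 / (6.022 × 10²³ × 8.630 g/cm³) = 3.576 × 10^-23 cm³.
a = (3.576 × 10^-23)^(1/3) = 3.294 × 10^-8 cm = 0.329 nm.

0.329 nm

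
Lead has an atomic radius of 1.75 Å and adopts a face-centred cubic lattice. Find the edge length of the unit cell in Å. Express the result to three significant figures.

In an FCC lattice, atoms touch along the face diagonal, so √2·a = 4r.
a = 4r/√2 = 4 × 1.75 / 1.4142 = 4.95 Å.

4.95 Å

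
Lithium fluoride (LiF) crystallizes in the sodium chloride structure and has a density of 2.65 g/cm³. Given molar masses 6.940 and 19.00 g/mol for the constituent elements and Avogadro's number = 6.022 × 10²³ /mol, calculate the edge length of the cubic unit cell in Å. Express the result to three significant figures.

M(LiF) = 25.94 g/mol; Z = 4 formula units per cell.
a³ = Z·M/(N_A·ρ) = 4 × 25.94 / (6.022 × 10²³ × 2.65) = 6.502 × 10^-23 cm³, so a = 4.021 × 10^-8 cm = 4.02 Å.

4.02 Å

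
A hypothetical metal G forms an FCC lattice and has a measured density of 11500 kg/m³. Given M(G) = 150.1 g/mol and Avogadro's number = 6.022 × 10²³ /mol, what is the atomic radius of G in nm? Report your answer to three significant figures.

For an FCC cell (Z = 4), a³ = Z·M/(N_A·ρ) = 4 × 150.1 / (6.022 × 10²³ × 11.50) = 8.670 × 10^-23 cm³, so a = 4.426 × 10^-8 cm = 0.4426 nm.
Atoms touch along the face diagonal, so √2·a = 4r, so r = 0.3536 × a = 0.156 nm.

0.156 nm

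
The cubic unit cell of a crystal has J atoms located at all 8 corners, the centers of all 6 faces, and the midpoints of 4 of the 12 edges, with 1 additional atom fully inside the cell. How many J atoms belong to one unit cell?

Corner atoms are shared by 8 cells (1/8 each), face atoms by 2 (1/2 each), edge atoms by 4 (1/4 each), interior atoms are unshared.
Net atoms = 8 × 1/8 + 6 × 1/2 + 4 × 1/4 + 1 = 1 + 3 + 1 + 1 = 6.

6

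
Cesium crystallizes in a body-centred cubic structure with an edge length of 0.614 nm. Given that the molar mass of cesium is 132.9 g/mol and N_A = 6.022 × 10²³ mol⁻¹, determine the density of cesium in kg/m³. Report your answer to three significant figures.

1910 kg/m³

A BCC unit cell contains Z = 2 atoms.
Cell volume: a³ = (0.614 nm)³ = (6.140 × 10^-8 cm)³ = 2.315 × 10^-22 cm³.
ρ = Z·M/(N_A·a³) = 2 × 132.9 / (6.022 × 10²³ × 2.315 × 10^-22) = 1.907 g/cm³ = 1910 kg/m³.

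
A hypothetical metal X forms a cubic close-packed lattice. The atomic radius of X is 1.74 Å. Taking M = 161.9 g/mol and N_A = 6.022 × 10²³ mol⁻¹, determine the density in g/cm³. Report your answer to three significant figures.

9.02 g/cm³

In an FCC lattice, atoms touch along the face diagonal, so √2·a = 4r, giving a = 4.921 Å = 4.921 × 10^-8 cm.
With Z = 4, ρ = Z·M/(N_A·a³) = 4 × 161.9 / (6.022 × 10²³ × 1.192 × 10^-22) = 9.022 g/cm³.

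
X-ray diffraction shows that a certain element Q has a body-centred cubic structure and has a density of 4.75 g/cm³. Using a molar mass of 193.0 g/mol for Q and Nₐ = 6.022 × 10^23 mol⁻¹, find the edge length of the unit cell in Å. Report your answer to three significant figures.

With Z = 2 atoms per BCC cell, a³ = Z·M/(N_A·ρ) = 2 × 193.0 / (6.022 × 10²³ × 4.750 g/cm³) = 1.349 × 10^-22 cm³.
a = (1.349 × 10^-22)^(1/3) = 5.129 × 10^-8 cm = 5.13 Å.

5.13 Å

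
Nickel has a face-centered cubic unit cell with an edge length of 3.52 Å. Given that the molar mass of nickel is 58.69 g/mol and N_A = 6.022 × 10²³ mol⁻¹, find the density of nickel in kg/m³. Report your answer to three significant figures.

8940 kg/m³

An FCC unit cell contains Z = 4 atoms.
Cell volume: a³ = (3.52 Å)³ = (3.520 × 10^-8 cm)³ = 4.361 × 10^-23 cm³.
ρ = Z·M/(N_A·a³) = 4 × 58.69 / (6.022 × 10²³ × 4.361 × 10^-23) = 8.938 g/cm³ = 8940 kg/m³.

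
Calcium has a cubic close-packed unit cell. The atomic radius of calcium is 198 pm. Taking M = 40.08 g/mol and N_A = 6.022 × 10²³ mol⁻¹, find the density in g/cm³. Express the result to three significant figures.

1.52 g/cm³

In an FCC lattice, atoms touch along the face diagonal, so √2·a = 4r, giving a = 560.0 pm = 5.600 × 10^-8 cm.
With Z = 4, ρ = Z·M/(N_A·a³) = 4 × 40.08 / (6.022 × 10²³ × 1.756 × 10^-22) = 1.516 g/cm³.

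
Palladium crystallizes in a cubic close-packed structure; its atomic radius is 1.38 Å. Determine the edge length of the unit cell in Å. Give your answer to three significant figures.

3.90 Å

In an FCC lattice, atoms touch along the face diagonal, so √2·a = 4r.
a = 4r/√2 = 4 × 1.38 / 1.4142 = 3.90 Å.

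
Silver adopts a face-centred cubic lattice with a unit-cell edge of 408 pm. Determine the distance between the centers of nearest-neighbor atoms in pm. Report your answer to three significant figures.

In an FCC structure, atoms touch along the face diagonal, so √2·a = 4r; the nearest-neighbor distance equals 2r = 0.7071·a.
d = 0.7071 × 408 = 288 pm.

288 pm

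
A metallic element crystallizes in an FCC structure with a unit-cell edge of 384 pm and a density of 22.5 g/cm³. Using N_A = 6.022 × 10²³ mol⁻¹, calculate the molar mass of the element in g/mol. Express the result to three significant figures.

192 g/mol

An FCC cell has Z = 4 atoms; a = 3.840 × 10^-8 cm.
M = ρ·N_A·a³/Z = 22.5 × 6.022 × 10²³ × 5.662 × 10^-23 / 4 = 192 g/mol.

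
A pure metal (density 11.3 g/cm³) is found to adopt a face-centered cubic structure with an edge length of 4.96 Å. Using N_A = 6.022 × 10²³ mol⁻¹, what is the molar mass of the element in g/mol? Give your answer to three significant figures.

An FCC cell has Z = 4 atoms; a = 4.960 × 10^-8 cm.
M = ρ·N_A·a³/Z = 11.3 × 6.022 × 10²³ × 1.220 × 10^-22 / 4 = 208 g/mol.

208 g/mol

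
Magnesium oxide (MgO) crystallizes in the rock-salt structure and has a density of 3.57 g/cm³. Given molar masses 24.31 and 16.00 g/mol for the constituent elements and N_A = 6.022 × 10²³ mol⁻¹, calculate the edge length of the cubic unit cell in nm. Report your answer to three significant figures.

M(MgO) = 40.31 g/mol; Z = 4 formula units per cell.
a³ = Z·M/(N_A·ρ) = 4 × 40.31 / (6.022 × 10²³ × 3.57) = 7.500 × 10^-23 cm³, so a = 4.217 × 10^-8 cm = 0.422 nm.

0.422 nm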